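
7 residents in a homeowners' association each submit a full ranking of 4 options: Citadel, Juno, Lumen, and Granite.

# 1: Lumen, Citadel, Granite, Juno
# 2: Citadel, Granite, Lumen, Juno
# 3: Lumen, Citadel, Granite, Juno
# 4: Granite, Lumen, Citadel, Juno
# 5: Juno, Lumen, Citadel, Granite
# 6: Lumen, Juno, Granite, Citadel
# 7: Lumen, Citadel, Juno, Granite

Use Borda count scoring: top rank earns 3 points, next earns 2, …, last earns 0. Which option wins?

Borda scores:
  Citadel: 2 + 3 + 2 + 1 + 1 + 0 + 2 = 11
  Juno: 0 + 0 + 0 + 0 + 3 + 2 + 1 = 6
  Lumen: 3 + 1 + 3 + 2 + 2 + 3 + 3 = 17
  Granite: 1 + 2 + 1 + 3 + 0 + 1 + 0 = 8
Lumen has the highest total.

Lumen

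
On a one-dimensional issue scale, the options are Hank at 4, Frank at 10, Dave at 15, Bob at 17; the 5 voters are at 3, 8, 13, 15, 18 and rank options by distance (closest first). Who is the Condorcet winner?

With single-peaked preferences on a line, the Condorcet winner is the candidate closest to the median voter.
The median voter (position 13) is closest to Dave at 15.
Check: Dave vs Hank — voters closer to Dave: 3 of 5.

Dave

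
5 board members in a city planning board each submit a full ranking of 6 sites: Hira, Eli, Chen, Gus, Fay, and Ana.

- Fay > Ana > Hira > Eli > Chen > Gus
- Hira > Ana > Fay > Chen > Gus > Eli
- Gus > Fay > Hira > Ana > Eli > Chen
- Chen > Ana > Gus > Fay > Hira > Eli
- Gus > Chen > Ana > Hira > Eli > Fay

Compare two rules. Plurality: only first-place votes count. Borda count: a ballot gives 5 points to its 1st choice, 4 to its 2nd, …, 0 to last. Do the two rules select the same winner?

No

Plurality first-place counts: Hira 1, Eli 0, Chen 1, Gus 2, Fay 1, Ana 0 → Gus.
Borda totals: Hira 14, Eli 4, Chen 12, Gus 14, Fay 14, Ana 17 → Ana.
The two rules disagree: plurality picks Gus, Borda picks Ana.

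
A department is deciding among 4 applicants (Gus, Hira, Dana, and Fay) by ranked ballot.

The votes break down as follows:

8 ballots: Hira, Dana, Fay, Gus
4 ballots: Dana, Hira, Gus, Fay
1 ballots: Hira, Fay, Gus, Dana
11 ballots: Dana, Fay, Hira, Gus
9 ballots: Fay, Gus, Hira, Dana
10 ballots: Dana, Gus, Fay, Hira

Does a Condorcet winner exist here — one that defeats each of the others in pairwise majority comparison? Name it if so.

Head-to-head results (43 voters total):
Gus vs Hira: Hira wins 24–19.
Gus vs Dana: Dana wins 33–10.
Gus vs Fay: Fay wins 29–14.
Hira vs Dana: Dana wins 25–18.
Hira vs Fay: Fay wins 30–13.
Dana vs Fay: Dana wins 33–10.
Dana beats each rival — Gus (33–10), Hira (25–18), Fay (33–10) — so Dana is the Condorcet winner.

Dana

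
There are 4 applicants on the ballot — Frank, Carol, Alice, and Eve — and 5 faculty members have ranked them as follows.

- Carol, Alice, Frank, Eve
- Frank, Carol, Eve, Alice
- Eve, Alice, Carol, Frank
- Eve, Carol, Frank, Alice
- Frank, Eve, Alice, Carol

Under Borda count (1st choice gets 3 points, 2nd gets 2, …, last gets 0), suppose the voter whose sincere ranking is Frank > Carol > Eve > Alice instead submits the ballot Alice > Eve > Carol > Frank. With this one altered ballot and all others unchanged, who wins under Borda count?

Borda totals with the altered ballot: Frank 5, Carol 7, Alice 8, Eve 10.
The winner is unchanged: still Eve.

Eve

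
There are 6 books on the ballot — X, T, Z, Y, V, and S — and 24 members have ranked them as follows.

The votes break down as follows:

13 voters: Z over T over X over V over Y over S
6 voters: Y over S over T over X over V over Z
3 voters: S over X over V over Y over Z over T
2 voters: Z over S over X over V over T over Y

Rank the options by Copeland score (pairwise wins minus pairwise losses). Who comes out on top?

Z

Pairwise results:
  X vs T: T wins 19–5.
  X vs Z: Z wins 15–9.
  X vs Y: X wins 18–6.
  X vs V: X wins 24–0.
  X vs S: X wins 13–11.
  T vs Z: Z wins 18–6.
  T vs Y: T wins 15–9.
  T vs V: T wins 19–5.
  T vs S: T wins 13–11.
  Z vs Y: Z wins 15–9.
  Z vs V: Z wins 15–9.
  Z vs S: Z wins 15–9.
  Y vs V: V wins 18–6.
  Y vs S: Y wins 19–5.
  V vs S: V wins 13–11.
Copeland scores (wins − losses):
  X: 3 − 2 = 1
  T: 4 − 1 = 3
  Z: 5 − 0 = 5
  Y: 1 − 4 = -3
  V: 2 − 3 = -1
  S: 0 − 5 = -5
Z has the best Copeland score.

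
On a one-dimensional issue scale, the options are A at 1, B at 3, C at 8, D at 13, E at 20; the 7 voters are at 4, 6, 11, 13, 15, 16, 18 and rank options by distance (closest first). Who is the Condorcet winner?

With single-peaked preferences on a line, the Condorcet winner is the candidate closest to the median voter.
The median voter (position 13) is closest to D at 13.
Check: D vs C — voters closer to D: 5 of 7.

D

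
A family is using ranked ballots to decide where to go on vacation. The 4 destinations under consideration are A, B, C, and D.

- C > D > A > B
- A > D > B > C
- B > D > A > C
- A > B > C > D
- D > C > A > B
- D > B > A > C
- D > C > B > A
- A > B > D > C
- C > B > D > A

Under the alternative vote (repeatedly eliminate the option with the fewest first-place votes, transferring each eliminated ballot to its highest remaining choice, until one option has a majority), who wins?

Round 1: A 3, D 3, C 2, B 1. B has the fewest and is eliminated.
Round 2: D 4, A 3, C 2. C has the fewest and is eliminated.
Round 3: D 6, A 3. D has a majority.

D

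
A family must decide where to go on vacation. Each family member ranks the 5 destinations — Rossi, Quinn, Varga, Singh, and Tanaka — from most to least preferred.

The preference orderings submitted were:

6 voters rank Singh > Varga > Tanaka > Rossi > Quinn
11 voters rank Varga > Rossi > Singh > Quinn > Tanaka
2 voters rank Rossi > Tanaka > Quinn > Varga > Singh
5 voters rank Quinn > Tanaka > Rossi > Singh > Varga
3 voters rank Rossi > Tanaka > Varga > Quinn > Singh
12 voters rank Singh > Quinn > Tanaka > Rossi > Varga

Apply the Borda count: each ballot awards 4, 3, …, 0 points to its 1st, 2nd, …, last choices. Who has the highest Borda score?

Singh

Borda scores:
  Rossi: 6·1 + 11·3 + 2·4 + 5·2 + 3·4 + 12·1 = 81
  Quinn: 6·0 + 11·1 + 2·2 + 5·4 + 3·1 + 12·3 = 74
  Varga: 6·3 + 11·4 + 2·1 + 5·0 + 3·2 + 12·0 = 70
  Singh: 6·4 + 11·2 + 2·0 + 5·1 + 3·0 + 12·4 = 99
  Tanaka: 6·2 + 11·0 + 2·3 + 5·3 + 3·3 + 12·2 = 66
Singh has the highest total.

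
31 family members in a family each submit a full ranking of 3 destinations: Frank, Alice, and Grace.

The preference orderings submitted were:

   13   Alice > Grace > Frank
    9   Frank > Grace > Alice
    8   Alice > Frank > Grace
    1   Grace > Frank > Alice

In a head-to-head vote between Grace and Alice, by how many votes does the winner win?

11

Ballots ranking Grace above Alice: 9+1 = 10.
Ballots ranking Alice above Grace: 13+8 = 21.
Alice wins 21–10, a margin of 11.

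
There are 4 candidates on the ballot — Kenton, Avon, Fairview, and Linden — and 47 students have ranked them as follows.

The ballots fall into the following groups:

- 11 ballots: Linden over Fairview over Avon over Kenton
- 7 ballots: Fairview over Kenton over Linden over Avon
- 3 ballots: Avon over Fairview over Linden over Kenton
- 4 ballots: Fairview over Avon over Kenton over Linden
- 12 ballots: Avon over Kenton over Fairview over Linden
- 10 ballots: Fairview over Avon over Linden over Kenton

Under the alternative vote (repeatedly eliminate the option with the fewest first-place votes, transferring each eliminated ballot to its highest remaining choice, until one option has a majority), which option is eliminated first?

Kenton

Round 1: Fairview 21, Avon 15, Linden 11, Kenton 0. Kenton has the fewest and is eliminated.
Round 2: Fairview 21, Avon 15, Linden 11. Linden has the fewest and is eliminated.
Round 3: Fairview 32, Avon 15. Fairview has a majority.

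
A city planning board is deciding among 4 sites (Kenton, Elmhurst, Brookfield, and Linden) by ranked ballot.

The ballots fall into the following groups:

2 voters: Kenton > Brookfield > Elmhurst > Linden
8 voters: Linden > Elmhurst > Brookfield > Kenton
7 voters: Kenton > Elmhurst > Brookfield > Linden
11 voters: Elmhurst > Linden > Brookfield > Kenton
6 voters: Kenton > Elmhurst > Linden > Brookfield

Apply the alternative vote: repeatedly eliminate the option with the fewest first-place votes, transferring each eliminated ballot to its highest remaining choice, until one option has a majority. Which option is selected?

Elmhurst

Round 1: Kenton 15, Elmhurst 11, Linden 8, Brookfield 0. Brookfield has the fewest and is eliminated.
Round 2: Kenton 15, Elmhurst 11, Linden 8. Linden has the fewest and is eliminated.
Round 3: Elmhurst 19, Kenton 15. Elmhurst has a majority.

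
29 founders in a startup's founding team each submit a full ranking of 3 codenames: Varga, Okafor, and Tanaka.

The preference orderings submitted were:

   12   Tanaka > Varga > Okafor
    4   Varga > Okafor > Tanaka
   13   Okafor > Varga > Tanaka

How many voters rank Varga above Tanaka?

Ballots ranking Varga above Tanaka: 4+13 = 17.
Ballots ranking Tanaka above Varga: 12.
So 17 of 29 voters prefer Varga to Tanaka.

17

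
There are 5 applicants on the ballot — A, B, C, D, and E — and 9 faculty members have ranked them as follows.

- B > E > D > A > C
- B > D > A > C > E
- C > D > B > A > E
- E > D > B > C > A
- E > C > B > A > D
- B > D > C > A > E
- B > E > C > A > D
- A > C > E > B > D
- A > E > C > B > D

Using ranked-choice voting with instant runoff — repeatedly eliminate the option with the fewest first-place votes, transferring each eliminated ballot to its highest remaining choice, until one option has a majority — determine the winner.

Round 1: B 4, A 2, E 2, C 1, D 0. D has the fewest and is eliminated.
Round 2: B 4, A 2, E 2, C 1. C has the fewest and is eliminated.
Round 3: B 5, A 2, E 2. B has a majority.

B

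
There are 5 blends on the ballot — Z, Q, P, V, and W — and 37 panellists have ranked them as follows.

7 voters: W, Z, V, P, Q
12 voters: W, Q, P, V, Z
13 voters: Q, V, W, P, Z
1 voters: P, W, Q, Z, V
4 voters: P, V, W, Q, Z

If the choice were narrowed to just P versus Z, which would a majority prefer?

P

Ballots ranking P above Z: 12+13+1+4 = 30.
Ballots ranking Z above P: 7.
P wins the head-to-head, 30–7.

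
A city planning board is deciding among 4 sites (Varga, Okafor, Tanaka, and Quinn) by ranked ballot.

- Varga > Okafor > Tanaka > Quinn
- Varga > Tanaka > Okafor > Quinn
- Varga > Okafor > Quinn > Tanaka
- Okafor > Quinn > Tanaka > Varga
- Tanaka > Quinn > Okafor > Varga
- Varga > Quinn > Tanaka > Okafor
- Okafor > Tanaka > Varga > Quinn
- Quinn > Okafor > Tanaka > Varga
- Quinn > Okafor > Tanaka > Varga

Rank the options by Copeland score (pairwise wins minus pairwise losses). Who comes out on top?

Okafor

Pairwise results:
  Varga vs Okafor: Okafor wins 5–4.
  Varga vs Tanaka: Tanaka wins 5–4.
  Varga vs Quinn: Varga wins 5–4.
  Okafor vs Tanaka: Okafor wins 6–3.
  Okafor vs Quinn: Okafor wins 5–4.
  Tanaka vs Quinn: Quinn wins 5–4.
Copeland scores (wins − losses):
  Varga: 1 − 2 = -1
  Okafor: 3 − 0 = 3
  Tanaka: 1 − 2 = -1
  Quinn: 1 − 2 = -1
Okafor has the best Copeland score.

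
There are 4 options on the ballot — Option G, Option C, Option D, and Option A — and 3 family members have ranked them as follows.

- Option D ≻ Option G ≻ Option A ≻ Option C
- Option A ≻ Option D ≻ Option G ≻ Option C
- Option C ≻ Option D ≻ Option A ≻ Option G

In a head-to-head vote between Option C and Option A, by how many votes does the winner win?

Ballots ranking Option C above Option A: 1.
Ballots ranking Option A above Option C: 2.
Option A wins 2–1, a margin of 1.

1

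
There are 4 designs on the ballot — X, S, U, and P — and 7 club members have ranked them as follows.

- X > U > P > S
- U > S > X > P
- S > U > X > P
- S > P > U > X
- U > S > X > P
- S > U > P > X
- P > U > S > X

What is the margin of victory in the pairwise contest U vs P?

Ballots ranking U above P: 5.
Ballots ranking P above U: 2.
U wins 5–2, a margin of 3.

3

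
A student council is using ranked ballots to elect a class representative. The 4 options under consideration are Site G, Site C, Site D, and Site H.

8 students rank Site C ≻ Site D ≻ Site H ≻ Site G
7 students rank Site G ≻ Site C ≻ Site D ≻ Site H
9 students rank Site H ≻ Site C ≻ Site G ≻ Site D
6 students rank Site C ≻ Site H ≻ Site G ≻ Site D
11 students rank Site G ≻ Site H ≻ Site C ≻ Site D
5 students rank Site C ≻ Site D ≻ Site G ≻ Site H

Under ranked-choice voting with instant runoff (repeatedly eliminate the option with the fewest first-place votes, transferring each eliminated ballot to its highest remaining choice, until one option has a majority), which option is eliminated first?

Round 1: Site C 19, Site G 18, Site H 9, Site D 0. Site D has the fewest and is eliminated.
Round 2: Site C 19, Site G 18, Site H 9. Site H has the fewest and is eliminated.
Round 3: Site C 28, Site G 18. Site C has a majority.

Site D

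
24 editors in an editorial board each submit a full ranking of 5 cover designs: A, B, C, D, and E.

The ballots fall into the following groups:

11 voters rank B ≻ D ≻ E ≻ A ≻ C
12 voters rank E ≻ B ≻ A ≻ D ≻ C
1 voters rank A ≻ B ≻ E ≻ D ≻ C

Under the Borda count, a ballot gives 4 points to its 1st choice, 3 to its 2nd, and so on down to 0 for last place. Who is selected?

B

Borda scores:
  A: 11·1 + 12·2 + 4 = 39
  B: 11·4 + 12·3 + 3 = 83
  C: 11·0 + 12·0 + 0 = 0
  D: 11·3 + 12·1 + 1 = 46
  E: 11·2 + 12·4 + 2 = 72
B has the highest total.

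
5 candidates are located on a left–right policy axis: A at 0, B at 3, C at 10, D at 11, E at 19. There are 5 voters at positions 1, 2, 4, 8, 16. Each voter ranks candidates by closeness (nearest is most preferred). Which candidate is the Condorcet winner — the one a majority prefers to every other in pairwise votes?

B

With single-peaked preferences on a line, the Condorcet winner is the candidate closest to the median voter.
The median voter (position 4) is closest to B at 3.
Check: B vs D — voters closer to B: 3 of 5.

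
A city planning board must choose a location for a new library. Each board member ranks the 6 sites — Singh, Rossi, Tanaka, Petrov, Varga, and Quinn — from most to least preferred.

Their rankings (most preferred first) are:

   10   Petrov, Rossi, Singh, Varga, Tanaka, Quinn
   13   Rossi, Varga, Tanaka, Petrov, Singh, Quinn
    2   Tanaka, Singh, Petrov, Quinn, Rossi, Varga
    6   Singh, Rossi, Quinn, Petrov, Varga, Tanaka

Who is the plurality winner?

Rossi

First-place vote totals:
  Singh: 6
  Rossi: 13
  Tanaka: 2
  Petrov: 10
  Varga: 0
  Quinn: 0
Rossi has the most first-place votes.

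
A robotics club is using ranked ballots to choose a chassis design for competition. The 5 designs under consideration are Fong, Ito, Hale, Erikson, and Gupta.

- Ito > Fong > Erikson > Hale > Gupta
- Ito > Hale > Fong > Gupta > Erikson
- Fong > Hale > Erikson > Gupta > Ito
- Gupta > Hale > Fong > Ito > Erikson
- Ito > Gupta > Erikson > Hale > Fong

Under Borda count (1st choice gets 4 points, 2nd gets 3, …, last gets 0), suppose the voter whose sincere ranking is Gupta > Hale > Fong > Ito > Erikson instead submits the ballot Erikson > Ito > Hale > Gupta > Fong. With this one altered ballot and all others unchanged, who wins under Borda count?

Borda totals with the altered ballot: Fong 9, Ito 15, Hale 10, Erikson 10, Gupta 6.
The winner is unchanged: still Ito.

Ito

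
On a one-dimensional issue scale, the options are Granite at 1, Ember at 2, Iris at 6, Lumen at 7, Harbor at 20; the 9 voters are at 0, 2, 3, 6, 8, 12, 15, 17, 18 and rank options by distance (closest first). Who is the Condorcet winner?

Lumen

With single-peaked preferences on a line, the Condorcet winner is the candidate closest to the median voter.
The median voter (position 8) is closest to Lumen at 7.
Check: Lumen vs Ember — voters closer to Lumen: 6 of 9.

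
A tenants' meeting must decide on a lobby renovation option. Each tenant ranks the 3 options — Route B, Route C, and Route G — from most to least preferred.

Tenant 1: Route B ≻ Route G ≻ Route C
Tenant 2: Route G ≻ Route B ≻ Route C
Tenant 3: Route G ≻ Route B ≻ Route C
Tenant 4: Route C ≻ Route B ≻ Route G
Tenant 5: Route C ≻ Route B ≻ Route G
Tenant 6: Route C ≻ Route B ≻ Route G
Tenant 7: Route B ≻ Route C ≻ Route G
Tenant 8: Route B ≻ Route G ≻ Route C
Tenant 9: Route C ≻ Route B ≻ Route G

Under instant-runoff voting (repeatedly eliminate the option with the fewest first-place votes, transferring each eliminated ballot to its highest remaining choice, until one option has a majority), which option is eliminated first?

Round 1: Route C 4, Route B 3, Route G 2. Route G has the fewest and is eliminated.
Round 2: Route B 5, Route C 4. Route B has a majority.

Route G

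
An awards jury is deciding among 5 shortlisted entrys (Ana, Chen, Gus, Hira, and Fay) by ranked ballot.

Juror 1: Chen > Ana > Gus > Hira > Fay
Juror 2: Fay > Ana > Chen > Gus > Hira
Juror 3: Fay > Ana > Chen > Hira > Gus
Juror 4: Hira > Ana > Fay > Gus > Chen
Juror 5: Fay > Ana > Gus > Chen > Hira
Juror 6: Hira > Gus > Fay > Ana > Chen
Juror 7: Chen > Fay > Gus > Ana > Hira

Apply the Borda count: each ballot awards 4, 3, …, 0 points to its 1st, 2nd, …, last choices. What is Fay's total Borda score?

19

Borda scores:
  Ana: 3 + 3 + 3 + 3 + 3 + 1 + 1 = 17
  Chen: 4 + 2 + 2 + 0 + 1 + 0 + 4 = 13
  Gus: 2 + 1 + 0 + 1 + 2 + 3 + 2 = 11
  Hira: 1 + 0 + 1 + 4 + 0 + 4 + 0 = 10
  Fay: 0 + 4 + 4 + 2 + 4 + 2 + 3 = 19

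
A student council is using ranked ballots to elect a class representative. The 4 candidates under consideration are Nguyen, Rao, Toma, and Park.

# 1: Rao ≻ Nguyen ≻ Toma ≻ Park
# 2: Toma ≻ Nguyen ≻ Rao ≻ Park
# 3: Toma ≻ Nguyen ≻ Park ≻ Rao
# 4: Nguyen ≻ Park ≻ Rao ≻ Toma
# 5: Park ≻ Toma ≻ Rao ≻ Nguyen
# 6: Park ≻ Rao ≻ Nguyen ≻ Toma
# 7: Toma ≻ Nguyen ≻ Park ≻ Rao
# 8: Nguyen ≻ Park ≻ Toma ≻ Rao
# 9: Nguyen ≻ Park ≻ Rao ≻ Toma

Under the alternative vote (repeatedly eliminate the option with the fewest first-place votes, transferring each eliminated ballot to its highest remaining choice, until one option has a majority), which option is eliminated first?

Round 1: Nguyen 3, Toma 3, Park 2, Rao 1. Rao has the fewest and is eliminated.
Round 2: Nguyen 4, Toma 3, Park 2. Park has the fewest and is eliminated.
Round 3: Nguyen 5, Toma 4. Nguyen has a majority.

Rao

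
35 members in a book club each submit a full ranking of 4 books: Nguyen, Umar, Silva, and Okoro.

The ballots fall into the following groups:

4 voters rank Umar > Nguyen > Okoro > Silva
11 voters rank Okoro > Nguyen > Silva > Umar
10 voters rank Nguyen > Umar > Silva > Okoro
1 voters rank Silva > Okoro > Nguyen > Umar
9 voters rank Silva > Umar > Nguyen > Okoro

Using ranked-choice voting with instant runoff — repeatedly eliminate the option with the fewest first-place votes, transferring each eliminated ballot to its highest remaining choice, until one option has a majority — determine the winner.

Round 1: Okoro 11, Nguyen 10, Silva 10, Umar 4. Umar has the fewest and is eliminated.
Round 2: Nguyen 14, Okoro 11, Silva 10. Silva has the fewest and is eliminated.
Round 3: Nguyen 23, Okoro 12. Nguyen has a majority.

Nguyen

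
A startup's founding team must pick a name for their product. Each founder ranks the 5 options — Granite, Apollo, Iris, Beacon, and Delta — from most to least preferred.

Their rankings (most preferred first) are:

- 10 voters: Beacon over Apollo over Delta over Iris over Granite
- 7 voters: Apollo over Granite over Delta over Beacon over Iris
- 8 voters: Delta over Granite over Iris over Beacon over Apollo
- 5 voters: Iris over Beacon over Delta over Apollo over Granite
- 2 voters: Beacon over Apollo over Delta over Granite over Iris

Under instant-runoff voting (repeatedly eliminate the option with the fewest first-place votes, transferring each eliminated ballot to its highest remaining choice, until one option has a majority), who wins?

Round 1: Beacon 12, Delta 8, Apollo 7, Iris 5, Granite 0. Granite has the fewest and is eliminated.
Round 2: Beacon 12, Delta 8, Apollo 7, Iris 5. Iris has the fewest and is eliminated.
Round 3: Beacon 17, Delta 8, Apollo 7. Beacon has a majority.

Beacon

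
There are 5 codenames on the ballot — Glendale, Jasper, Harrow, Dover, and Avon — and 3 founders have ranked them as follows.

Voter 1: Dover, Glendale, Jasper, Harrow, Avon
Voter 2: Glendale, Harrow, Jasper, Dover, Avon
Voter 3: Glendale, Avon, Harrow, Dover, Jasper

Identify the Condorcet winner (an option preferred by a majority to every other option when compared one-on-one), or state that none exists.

Glendale

Head-to-head results (3 voters total):
Glendale vs Jasper: Glendale wins 3–0.
Glendale vs Harrow: Glendale wins 3–0.
Glendale vs Dover: Glendale wins 2–1.
Glendale vs Avon: Glendale wins 3–0.
Jasper vs Harrow: Harrow wins 2–1.
Jasper vs Dover: Dover wins 2–1.
Jasper vs Avon: Jasper wins 2–1.
Harrow vs Dover: Harrow wins 2–1.
Harrow vs Avon: Harrow wins 2–1.
Dover vs Avon: Dover wins 2–1.
Glendale beats each rival — Jasper (3–0), Harrow (3–0), Dover (2–1), Avon (3–0) — so Glendale is the Condorcet winner.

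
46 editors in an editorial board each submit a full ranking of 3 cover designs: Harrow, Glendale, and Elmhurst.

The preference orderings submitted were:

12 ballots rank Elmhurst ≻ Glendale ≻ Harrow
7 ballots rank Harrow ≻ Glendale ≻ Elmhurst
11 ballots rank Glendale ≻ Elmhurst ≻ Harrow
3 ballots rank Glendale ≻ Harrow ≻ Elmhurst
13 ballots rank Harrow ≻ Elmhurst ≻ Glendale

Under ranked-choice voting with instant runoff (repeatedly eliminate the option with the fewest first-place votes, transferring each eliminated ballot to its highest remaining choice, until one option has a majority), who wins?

Round 1: Harrow 20, Glendale 14, Elmhurst 12. Elmhurst has the fewest and is eliminated.
Round 2: Glendale 26, Harrow 20. Glendale has a majority.

Glendale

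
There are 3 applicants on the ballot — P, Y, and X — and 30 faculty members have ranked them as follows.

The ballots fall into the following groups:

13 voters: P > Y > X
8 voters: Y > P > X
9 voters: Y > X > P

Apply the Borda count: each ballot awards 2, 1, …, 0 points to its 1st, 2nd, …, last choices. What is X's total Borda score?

9

Borda scores:
  P: 13·2 + 8·1 + 9·0 = 34
  Y: 13·1 + 8·2 + 9·2 = 47
  X: 13·0 + 8·0 + 9·1 = 9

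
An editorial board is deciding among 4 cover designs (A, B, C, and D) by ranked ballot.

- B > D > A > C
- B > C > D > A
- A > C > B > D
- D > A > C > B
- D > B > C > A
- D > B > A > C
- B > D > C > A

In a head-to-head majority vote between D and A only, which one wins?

D

Ballots ranking D above A: 6.
Ballots ranking A above D: 1.
D wins the head-to-head, 6–1.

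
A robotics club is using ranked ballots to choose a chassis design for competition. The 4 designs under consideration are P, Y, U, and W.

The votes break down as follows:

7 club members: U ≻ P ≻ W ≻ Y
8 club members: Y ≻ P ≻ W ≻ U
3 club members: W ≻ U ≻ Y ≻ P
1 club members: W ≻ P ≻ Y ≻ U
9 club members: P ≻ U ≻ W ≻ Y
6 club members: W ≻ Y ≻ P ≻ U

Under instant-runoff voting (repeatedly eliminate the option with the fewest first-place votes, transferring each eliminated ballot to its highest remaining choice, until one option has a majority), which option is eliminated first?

Round 1: W 10, P 9, Y 8, U 7. U has the fewest and is eliminated.
Round 2: P 16, W 10, Y 8. Y has the fewest and is eliminated.
Round 3: P 24, W 10. P has a majority.

U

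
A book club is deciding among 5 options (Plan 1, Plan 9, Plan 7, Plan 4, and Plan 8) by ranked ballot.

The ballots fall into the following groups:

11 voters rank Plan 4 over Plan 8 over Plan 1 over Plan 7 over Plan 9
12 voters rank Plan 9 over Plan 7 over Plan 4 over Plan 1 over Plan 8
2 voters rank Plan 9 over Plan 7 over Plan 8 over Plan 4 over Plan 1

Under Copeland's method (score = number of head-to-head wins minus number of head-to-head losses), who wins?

Plan 9

Pairwise results:
  Plan 1 vs Plan 9: Plan 9 wins 14–11.
  Plan 1 vs Plan 7: Plan 7 wins 14–11.
  Plan 1 vs Plan 4: Plan 4 wins 25–0.
  Plan 1 vs Plan 8: Plan 8 wins 13–12.
  Plan 9 vs Plan 7: Plan 9 wins 14–11.
  Plan 9 vs Plan 4: Plan 9 wins 14–11.
  Plan 9 vs Plan 8: Plan 9 wins 14–11.
  Plan 7 vs Plan 4: Plan 7 wins 14–11.
  Plan 7 vs Plan 8: Plan 7 wins 14–11.
  Plan 4 vs Plan 8: Plan 4 wins 23–2.
Copeland scores (wins − losses):
  Plan 1: 0 − 4 = -4
  Plan 9: 4 − 0 = 4
  Plan 7: 3 − 1 = 2
  Plan 4: 2 − 2 = 0
  Plan 8: 1 − 3 = -2
Plan 9 has the best Copeland score.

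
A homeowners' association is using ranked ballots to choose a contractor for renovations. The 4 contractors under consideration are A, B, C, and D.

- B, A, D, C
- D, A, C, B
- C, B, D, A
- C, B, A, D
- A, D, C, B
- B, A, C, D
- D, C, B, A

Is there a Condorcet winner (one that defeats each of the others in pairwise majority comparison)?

Head-to-head results (7 voters total):
A vs B: B wins 5–2.
A vs C: A wins 4–3.
A vs D: A wins 4–3.
B vs C: C wins 5–2.
B vs D: B wins 4–3.
C vs D: D wins 4–3.
No candidate beats all others: A beats C beats B beats A, a majority cycle.

No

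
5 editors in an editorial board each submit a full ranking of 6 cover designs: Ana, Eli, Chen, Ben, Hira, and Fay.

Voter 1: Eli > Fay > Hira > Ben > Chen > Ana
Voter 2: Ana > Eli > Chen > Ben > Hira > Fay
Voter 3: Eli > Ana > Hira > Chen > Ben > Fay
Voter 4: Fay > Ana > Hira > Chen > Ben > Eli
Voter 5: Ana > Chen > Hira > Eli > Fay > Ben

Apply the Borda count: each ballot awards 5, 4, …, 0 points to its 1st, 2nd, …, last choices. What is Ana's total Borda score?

Borda scores:
  Ana: 0 + 5 + 4 + 4 + 5 = 18
  Eli: 5 + 4 + 5 + 0 + 2 = 16
  Chen: 1 + 3 + 2 + 2 + 4 = 12
  Ben: 2 + 2 + 1 + 1 + 0 = 6
  Hira: 3 + 1 + 3 + 3 + 3 = 13
  Fay: 4 + 0 + 0 + 5 + 1 = 10

18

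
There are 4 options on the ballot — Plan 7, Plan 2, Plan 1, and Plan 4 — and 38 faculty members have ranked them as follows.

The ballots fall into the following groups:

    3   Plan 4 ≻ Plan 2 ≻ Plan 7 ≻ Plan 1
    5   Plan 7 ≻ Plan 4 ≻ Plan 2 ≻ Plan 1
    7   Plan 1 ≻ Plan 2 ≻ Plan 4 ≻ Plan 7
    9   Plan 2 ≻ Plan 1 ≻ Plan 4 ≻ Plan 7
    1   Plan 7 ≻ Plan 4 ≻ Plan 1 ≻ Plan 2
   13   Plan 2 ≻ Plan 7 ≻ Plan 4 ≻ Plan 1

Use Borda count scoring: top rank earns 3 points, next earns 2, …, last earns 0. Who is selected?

Plan 2

Borda scores:
  Plan 7: 3·1 + 5·3 + 7·0 + 9·0 + 3 + 13·2 = 47
  Plan 2: 3·2 + 5·1 + 7·2 + 9·3 + 0 + 13·3 = 91
  Plan 1: 3·0 + 5·0 + 7·3 + 9·2 + 1 + 13·0 = 40
  Plan 4: 3·3 + 5·2 + 7·1 + 9·1 + 2 + 13·1 = 50
Plan 2 has the highest total.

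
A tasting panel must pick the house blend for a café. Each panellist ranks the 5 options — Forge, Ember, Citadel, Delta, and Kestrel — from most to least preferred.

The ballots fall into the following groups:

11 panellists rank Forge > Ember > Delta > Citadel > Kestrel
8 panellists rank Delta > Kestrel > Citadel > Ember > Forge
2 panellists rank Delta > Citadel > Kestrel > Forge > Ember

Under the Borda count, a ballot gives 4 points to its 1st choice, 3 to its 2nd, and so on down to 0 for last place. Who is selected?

Borda scores:
  Forge: 11·4 + 8·0 + 2·1 = 46
  Ember: 11·3 + 8·1 + 2·0 = 41
  Citadel: 11·1 + 8·2 + 2·3 = 33
  Delta: 11·2 + 8·4 + 2·4 = 62
  Kestrel: 11·0 + 8·3 + 2·2 = 28
Delta has the highest total.

Delta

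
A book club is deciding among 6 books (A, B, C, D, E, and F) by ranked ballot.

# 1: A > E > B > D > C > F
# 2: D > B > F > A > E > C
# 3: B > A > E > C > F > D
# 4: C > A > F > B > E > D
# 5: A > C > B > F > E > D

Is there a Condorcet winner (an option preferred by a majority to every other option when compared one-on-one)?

Head-to-head results (5 voters total):
A vs B: A wins 3–2.
A vs C: A wins 4–1.
A vs D: A wins 4–1.
A vs E: A wins 5–0.
A vs F: A wins 4–1.
B vs C: B wins 3–2.
B vs D: B wins 4–1.
B vs E: B wins 4–1.
B vs F: B wins 4–1.
C vs D: C wins 3–2.
C vs E: E wins 3–2.
C vs F: C wins 4–1.
D vs E: E wins 4–1.
D vs F: F wins 3–2.
E vs F: F wins 3–2.
A beats each rival — B (3–2), C (4–1), D (4–1), E (5–0), F (4–1) — so A is the Condorcet winner.

Yes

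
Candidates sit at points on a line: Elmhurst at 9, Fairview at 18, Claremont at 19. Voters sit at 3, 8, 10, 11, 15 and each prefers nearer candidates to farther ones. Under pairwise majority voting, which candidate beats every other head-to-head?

With single-peaked preferences on a line, the Condorcet winner is the candidate closest to the median voter.
The median voter (position 10) is closest to Elmhurst at 9.
Check: Elmhurst vs Fairview — voters closer to Elmhurst: 4 of 5.

Elmhurst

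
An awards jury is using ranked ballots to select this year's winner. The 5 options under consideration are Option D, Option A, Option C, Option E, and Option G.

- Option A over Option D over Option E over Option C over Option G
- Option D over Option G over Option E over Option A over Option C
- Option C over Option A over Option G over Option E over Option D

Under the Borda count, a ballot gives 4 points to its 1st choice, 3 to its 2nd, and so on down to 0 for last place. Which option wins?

Option A

Borda scores:
  Option D: 3 + 4 + 0 = 7
  Option A: 4 + 1 + 3 = 8
  Option C: 1 + 0 + 4 = 5
  Option E: 2 + 2 + 1 = 5
  Option G: 0 + 3 + 2 = 5
Option A has the highest total.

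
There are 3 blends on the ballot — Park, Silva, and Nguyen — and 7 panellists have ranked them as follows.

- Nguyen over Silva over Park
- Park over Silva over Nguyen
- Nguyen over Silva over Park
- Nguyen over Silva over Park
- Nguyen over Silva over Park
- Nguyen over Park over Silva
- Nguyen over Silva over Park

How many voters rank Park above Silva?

Ballots ranking Park above Silva: 2.
Ballots ranking Silva above Park: 5.
So 2 of 7 voters prefer Park to Silva.

2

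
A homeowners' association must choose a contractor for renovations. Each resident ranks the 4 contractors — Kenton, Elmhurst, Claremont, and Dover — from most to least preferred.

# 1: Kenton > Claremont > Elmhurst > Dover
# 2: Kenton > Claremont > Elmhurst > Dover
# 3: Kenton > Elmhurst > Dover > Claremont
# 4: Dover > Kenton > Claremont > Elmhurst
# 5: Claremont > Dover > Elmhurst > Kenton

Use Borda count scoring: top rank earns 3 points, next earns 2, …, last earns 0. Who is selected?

Borda scores:
  Kenton: 3 + 3 + 3 + 2 + 0 = 11
  Elmhurst: 1 + 1 + 2 + 0 + 1 = 5
  Claremont: 2 + 2 + 0 + 1 + 3 = 8
  Dover: 0 + 0 + 1 + 3 + 2 = 6
Kenton has the highest total.

Kenton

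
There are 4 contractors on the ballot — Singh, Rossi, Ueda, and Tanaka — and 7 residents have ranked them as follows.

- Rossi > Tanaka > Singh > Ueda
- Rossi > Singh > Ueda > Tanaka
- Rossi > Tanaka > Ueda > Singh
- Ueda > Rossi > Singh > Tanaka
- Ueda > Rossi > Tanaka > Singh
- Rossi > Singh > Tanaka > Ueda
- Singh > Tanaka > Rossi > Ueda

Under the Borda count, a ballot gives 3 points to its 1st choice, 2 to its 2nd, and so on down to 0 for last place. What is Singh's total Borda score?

9

Borda scores:
  Singh: 1 + 2 + 0 + 1 + 0 + 2 + 3 = 9
  Rossi: 3 + 3 + 3 + 2 + 2 + 3 + 1 = 17
  Ueda: 0 + 1 + 1 + 3 + 3 + 0 + 0 = 8
  Tanaka: 2 + 0 + 2 + 0 + 1 + 1 + 2 = 8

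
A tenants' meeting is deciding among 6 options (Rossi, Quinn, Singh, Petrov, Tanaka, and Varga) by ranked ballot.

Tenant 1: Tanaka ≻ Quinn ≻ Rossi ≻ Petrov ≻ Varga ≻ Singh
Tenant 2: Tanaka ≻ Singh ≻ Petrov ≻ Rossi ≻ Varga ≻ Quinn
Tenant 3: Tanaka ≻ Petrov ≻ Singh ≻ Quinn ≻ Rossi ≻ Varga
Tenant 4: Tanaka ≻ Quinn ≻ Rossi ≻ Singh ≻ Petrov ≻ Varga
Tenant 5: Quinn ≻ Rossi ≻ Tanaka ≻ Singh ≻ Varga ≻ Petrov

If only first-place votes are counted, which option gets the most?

Tanaka

First-place vote totals:
  Rossi: 0
  Quinn: 1
  Singh: 0
  Petrov: 0
  Tanaka: 4
  Varga: 0
Tanaka has the most first-place votes.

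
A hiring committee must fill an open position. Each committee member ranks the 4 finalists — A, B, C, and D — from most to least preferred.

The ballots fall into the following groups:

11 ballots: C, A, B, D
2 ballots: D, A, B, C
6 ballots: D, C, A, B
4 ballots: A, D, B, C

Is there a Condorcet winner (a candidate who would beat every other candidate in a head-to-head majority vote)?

Head-to-head results (23 voters total):
A vs B: A wins 23–0.
A vs C: C wins 17–6.
A vs D: A wins 15–8.
B vs C: C wins 17–6.
B vs D: D wins 12–11.
C vs D: D wins 12–11.
No candidate beats all others: A beats D beats C beats A, a majority cycle.

No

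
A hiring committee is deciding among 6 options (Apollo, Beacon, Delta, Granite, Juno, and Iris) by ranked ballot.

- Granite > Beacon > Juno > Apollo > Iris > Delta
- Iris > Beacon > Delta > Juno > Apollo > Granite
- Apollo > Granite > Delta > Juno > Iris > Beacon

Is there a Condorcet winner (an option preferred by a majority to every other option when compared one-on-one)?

No

Head-to-head results (3 voters total):
Apollo vs Beacon: Beacon wins 2–1.
Apollo vs Delta: Apollo wins 2–1.
Apollo vs Granite: Apollo wins 2–1.
Apollo vs Juno: Juno wins 2–1.
Apollo vs Iris: Apollo wins 2–1.
Beacon vs Delta: Beacon wins 2–1.
Beacon vs Granite: Granite wins 2–1.
Beacon vs Juno: Beacon wins 2–1.
Beacon vs Iris: Iris wins 2–1.
Delta vs Granite: Granite wins 2–1.
Delta vs Juno: Delta wins 2–1.
Delta vs Iris: Iris wins 2–1.
Granite vs Juno: Granite wins 2–1.
Granite vs Iris: Granite wins 2–1.
Juno vs Iris: Juno wins 2–1.
No candidate beats all others: Apollo beats Granite beats Beacon beats Apollo, a majority cycle.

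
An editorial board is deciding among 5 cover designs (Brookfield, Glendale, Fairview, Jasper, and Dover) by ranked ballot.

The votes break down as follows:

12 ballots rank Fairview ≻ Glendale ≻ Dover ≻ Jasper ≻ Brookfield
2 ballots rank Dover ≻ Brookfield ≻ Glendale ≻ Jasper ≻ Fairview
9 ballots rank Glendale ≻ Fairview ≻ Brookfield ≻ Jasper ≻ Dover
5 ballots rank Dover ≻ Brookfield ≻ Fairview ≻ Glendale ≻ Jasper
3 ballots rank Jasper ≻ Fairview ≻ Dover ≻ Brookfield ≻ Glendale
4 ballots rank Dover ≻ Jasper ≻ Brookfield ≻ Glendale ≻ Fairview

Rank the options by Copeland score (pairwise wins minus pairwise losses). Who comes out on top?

Pairwise results:
  Brookfield vs Glendale: Glendale wins 21–14.
  Brookfield vs Fairview: Fairview wins 24–11.
  Brookfield vs Jasper: Jasper wins 19–16.
  Brookfield vs Dover: Dover wins 26–9.
  Glendale vs Fairview: Fairview wins 20–15.
  Glendale vs Jasper: Glendale wins 28–7.
  Glendale vs Dover: Glendale wins 21–14.
  Fairview vs Jasper: Fairview wins 26–9.
  Fairview vs Dover: Fairview wins 24–11.
  Jasper vs Dover: Dover wins 23–12.
Copeland scores (wins − losses):
  Brookfield: 0 − 4 = -4
  Glendale: 3 − 1 = 2
  Fairview: 4 − 0 = 4
  Jasper: 1 − 3 = -2
  Dover: 2 − 2 = 0
Fairview has the best Copeland score.

Fairview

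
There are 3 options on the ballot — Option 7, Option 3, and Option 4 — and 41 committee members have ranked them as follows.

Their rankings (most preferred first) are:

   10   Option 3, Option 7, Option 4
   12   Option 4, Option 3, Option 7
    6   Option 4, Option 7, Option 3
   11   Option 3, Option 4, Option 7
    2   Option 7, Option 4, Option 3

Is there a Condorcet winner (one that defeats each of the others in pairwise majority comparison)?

Head-to-head results (41 voters total):
Option 7 vs Option 3: Option 3 wins 33–8.
Option 7 vs Option 4: Option 4 wins 29–12.
Option 3 vs Option 4: Option 3 wins 21–20.
Option 3 beats each rival — Option 7 (33–8), Option 4 (21–20) — so Option 3 is the Condorcet winner.

Yes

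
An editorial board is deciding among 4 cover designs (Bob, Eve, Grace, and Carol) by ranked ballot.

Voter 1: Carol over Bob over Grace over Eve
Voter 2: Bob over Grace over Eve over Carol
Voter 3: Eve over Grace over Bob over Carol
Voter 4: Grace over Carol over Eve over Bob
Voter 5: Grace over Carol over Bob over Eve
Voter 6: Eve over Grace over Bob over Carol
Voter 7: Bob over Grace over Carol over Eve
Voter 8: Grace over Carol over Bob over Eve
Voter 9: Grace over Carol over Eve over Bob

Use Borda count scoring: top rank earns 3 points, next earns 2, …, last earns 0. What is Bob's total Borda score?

Borda scores:
  Bob: 2 + 3 + 1 + 0 + 1 + 1 + 3 + 1 + 0 = 12
  Eve: 0 + 1 + 3 + 1 + 0 + 3 + 0 + 0 + 1 = 9
  Grace: 1 + 2 + 2 + 3 + 3 + 2 + 2 + 3 + 3 = 21
  Carol: 3 + 0 + 0 + 2 + 2 + 0 + 1 + 2 + 2 = 12

12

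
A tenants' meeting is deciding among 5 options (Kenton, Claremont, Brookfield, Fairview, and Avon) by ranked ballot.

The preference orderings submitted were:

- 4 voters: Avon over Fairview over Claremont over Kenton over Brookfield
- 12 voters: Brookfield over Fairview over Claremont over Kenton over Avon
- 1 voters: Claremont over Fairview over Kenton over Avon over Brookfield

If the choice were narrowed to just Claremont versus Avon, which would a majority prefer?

Claremont

Ballots ranking Claremont above Avon: 12+1 = 13.
Ballots ranking Avon above Claremont: 4.
Claremont wins the head-to-head, 13–4.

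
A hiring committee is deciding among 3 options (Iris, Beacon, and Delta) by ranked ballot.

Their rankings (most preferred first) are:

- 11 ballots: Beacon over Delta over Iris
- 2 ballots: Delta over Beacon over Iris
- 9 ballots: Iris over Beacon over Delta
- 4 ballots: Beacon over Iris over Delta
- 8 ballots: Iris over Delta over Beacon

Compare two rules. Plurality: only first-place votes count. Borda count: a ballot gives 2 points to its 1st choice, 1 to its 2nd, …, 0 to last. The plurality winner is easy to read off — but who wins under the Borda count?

Beacon

Plurality first-place counts: Iris 17, Beacon 15, Delta 2 → Iris.
Borda totals: Iris 38, Beacon 41, Delta 23 → Beacon.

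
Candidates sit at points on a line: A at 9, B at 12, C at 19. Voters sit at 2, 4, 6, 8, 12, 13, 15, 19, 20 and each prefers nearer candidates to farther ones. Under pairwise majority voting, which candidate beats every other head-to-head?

With single-peaked preferences on a line, the Condorcet winner is the candidate closest to the median voter.
The median voter (position 12) is closest to B at 12.
Check: B vs A — voters closer to B: 5 of 9.

B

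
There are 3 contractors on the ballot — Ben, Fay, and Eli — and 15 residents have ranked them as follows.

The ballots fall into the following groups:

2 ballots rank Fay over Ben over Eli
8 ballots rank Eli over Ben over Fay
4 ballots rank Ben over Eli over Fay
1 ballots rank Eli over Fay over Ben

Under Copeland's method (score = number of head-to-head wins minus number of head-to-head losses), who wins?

Pairwise results:
  Ben vs Fay: Ben wins 12–3.
  Ben vs Eli: Eli wins 9–6.
  Fay vs Eli: Eli wins 13–2.
Copeland scores (wins − losses):
  Ben: 1 − 1 = 0
  Fay: 0 − 2 = -2
  Eli: 2 − 0 = 2
Eli has the best Copeland score.

Eli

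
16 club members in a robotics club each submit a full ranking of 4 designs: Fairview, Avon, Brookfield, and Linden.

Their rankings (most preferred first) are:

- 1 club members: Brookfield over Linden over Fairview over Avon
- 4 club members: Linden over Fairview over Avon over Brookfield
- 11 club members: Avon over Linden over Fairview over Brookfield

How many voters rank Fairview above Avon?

Ballots ranking Fairview above Avon: 1+4 = 5.
Ballots ranking Avon above Fairview: 11.
So 5 of 16 voters prefer Fairview to Avon.

5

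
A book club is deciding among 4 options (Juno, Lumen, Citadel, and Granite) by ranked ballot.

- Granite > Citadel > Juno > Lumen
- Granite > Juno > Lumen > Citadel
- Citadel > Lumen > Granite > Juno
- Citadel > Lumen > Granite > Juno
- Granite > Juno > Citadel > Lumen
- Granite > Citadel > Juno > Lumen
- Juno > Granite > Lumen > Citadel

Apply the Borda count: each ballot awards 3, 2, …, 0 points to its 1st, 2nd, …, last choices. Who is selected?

Granite

Borda scores:
  Juno: 1 + 2 + 0 + 0 + 2 + 1 + 3 = 9
  Lumen: 0 + 1 + 2 + 2 + 0 + 0 + 1 = 6
  Citadel: 2 + 0 + 3 + 3 + 1 + 2 + 0 = 11
  Granite: 3 + 3 + 1 + 1 + 3 + 3 + 2 = 16
Granite has the highest total.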